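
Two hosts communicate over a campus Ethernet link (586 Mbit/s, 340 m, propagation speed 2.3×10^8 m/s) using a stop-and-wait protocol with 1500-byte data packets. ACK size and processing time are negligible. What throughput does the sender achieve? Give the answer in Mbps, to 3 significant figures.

t_tx = L/R = 12000/586000000 = 2.04778e-05 s.
t_prop = 340/2.3e+08 = 1.47826e-06 s; RTT = 2.95652e-06 s.
Cycle = t_tx + RTT = 2.34343e-05 s.
Throughput = L / cycle = 12000 / 2.34343e-05 = 512 Mbps.

512 Mbps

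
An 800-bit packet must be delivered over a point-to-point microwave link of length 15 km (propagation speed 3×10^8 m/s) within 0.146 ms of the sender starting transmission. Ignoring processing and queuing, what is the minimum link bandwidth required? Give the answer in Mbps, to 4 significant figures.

8.333 Mbps

Propagation delay = 15000 / 300000000 = 0.05 ms.
Transmission budget = 0.146 − 0.05 = 0.096 ms.
R ≥ L / t_tx = 800 bits / 9.6e-05 s = 8.333 Mbps.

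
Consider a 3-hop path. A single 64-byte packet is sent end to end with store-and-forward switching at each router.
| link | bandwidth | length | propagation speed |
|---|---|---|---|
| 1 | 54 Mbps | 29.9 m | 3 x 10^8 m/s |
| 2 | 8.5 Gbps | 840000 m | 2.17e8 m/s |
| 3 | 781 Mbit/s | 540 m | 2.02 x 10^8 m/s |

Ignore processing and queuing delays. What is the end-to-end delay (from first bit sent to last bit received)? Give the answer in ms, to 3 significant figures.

L = 64 × 8 = 512 bits.
Transmission delays (L/R per hop): 0.00948148, 6.02353e-05, 0.00065557 ms; sum = 0.0101973 ms.
Propagation delays (d/s per hop): 9.96667e-05, 3.87097, 0.00267327 ms; sum = 3.87374 ms.
End-to-end = 3.88 ms.

3.88 ms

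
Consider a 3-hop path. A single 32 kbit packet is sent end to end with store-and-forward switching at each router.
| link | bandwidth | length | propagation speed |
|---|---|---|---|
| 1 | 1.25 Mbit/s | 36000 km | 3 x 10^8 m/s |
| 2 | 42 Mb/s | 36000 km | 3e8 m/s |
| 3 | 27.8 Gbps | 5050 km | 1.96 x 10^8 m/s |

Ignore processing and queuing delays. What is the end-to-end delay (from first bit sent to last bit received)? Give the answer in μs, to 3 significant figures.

L = 32000 bits.
Transmission delays (L/R per hop): 25600, 761.905, 1.15108 μs; sum = 26363.1 μs.
Propagation delays (d/s per hop): 120000, 120000, 25765.3 μs; sum = 265765 μs.
End-to-end = 292000 μs.

292000 μs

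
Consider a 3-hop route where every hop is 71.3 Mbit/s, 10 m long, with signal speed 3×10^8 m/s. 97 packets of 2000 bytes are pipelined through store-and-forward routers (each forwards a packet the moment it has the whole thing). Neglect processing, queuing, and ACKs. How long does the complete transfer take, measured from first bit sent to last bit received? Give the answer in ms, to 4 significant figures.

22.22 ms

Per-hop transmission t_tx = L/R = 16000/71300000 = 0.224404 ms.
Per-hop propagation t_prop = 10/300000000 = 3.33333e-05 ms.
Pipeline fill: first packet needs 3·t_tx to clear all hops; remaining 96 packets each add one t_tx.
Total = (3+97-1)·t_tx + 3·t_prop = 99·0.224404 + 3·3.33333e-05 = 22.22 ms.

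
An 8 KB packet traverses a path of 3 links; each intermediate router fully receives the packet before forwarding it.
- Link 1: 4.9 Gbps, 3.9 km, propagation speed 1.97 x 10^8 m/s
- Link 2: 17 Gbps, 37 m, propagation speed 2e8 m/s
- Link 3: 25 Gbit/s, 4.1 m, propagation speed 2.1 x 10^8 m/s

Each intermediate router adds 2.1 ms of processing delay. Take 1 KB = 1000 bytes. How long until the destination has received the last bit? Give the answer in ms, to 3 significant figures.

4.24 ms

L = 64000 bits.
Transmission delays (L/R per hop): 0.0130612, 0.00376471, 0.00256 ms; sum = 0.0193859 ms.
Propagation delays (d/s per hop): 0.019797, 0.000185, 1.95238e-05 ms; sum = 0.0200015 ms.
Processing at 2 router(s): 2 × 2.1 ms = 4.2 ms.
End-to-end = 4.24 ms.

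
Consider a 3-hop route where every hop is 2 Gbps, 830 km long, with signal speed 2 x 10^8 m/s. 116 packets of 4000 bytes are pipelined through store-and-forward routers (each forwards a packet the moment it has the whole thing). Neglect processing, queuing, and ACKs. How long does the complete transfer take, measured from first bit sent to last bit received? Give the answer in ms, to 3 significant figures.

Per-hop transmission t_tx = L/R = 32000/2000000000 = 0.016 ms.
Per-hop propagation t_prop = 830000/200000000 = 4.15 ms.
Pipeline fill: first packet needs 3·t_tx to clear all hops; remaining 115 packets each add one t_tx.
Total = (3+116-1)·t_tx + 3·t_prop = 118·0.016 + 3·4.15 = 14.3 ms.

14.3 ms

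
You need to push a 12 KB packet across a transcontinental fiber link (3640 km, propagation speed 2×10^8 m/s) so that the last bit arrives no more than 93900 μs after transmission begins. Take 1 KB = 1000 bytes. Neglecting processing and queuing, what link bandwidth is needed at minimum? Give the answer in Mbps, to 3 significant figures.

L = 96000 bits.
Propagation delay = 3640000 / 200000000 = 18200 μs.
Transmission budget = 93900 − 18200 = 75700 μs.
R ≥ L / t_tx = 96000 bits / 0.0757 s = 1.27 Mbps.

1.27 Mbps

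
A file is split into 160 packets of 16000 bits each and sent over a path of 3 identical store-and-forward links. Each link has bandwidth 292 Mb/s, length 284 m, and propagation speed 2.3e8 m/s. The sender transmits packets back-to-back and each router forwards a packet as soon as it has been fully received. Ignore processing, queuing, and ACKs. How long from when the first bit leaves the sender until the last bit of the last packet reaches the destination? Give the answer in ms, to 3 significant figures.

Per-hop transmission t_tx = L/R = 16000/292000000 = 0.0547945 ms.
Per-hop propagation t_prop = 284/2.3e+08 = 0.00123478 ms.
Pipeline fill: first packet needs 3·t_tx to clear all hops; remaining 159 packets each add one t_tx.
Total = (3+160-1)·t_tx + 3·t_prop = 162·0.0547945 + 3·0.00123478 = 8.88 ms.

8.88 ms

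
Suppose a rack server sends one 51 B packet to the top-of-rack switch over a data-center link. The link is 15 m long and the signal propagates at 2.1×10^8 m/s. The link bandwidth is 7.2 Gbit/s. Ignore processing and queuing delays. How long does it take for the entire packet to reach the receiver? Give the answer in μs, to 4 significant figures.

0.1281 μs

L = 51 × 8 = 408 bits.
Transmission delay = L/R = 408 / 7200000000 = 0.0566667 μs.
Propagation delay = d/s = 15 m / 210000000 m/s = 0.0714286 μs.
Total = 0.1281 μs.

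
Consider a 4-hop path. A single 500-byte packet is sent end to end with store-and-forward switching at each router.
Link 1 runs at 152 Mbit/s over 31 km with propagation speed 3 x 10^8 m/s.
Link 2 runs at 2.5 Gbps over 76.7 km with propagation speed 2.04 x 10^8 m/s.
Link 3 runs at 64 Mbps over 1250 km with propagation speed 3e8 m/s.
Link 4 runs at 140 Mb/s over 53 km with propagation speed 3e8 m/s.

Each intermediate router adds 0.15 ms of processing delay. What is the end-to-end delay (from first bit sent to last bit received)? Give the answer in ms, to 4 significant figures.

L = 500 × 8 = 4000 bits.
Transmission delays (L/R per hop): 0.0263158, 0.0016, 0.0625, 0.0285714 ms; sum = 0.118987 ms.
Propagation delays (d/s per hop): 0.103333, 0.37598, 4.16667, 0.176667 ms; sum = 4.82265 ms.
Processing at 3 router(s): 3 × 0.15 ms = 0.45 ms.
End-to-end = 5.392 ms.

5.392 ms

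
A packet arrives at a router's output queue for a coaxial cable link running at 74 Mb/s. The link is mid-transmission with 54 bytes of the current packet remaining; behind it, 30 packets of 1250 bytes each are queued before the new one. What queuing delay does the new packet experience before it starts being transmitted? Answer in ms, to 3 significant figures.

Each queued packet: L/R = 10000/74000000 = 0.135135 ms.
30 queued → 4.05405 ms.
Plus remaining 432 bits of current packet: 0.00583784 ms.
Queuing delay = 4.06 ms.

4.06 ms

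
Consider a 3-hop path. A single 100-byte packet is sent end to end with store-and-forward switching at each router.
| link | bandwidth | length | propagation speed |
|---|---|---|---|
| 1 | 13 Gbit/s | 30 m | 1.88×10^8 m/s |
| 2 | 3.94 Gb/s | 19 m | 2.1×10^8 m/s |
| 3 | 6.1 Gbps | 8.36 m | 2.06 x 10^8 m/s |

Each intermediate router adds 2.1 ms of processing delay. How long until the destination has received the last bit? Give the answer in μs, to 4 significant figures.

4201 μs

L = 100 × 8 = 800 bits.
Transmission delays (L/R per hop): 0.0615385, 0.203046, 0.131148 μs; sum = 0.395732 μs.
Propagation delays (d/s per hop): 0.159574, 0.0904762, 0.0405825 μs; sum = 0.290633 μs.
Processing at 2 router(s): 2 × 2.1 ms = 4200 μs.
End-to-end = 4201 μs.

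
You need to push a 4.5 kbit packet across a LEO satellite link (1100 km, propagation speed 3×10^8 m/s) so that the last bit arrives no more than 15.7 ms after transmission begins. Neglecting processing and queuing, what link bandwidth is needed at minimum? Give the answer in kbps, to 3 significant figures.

374 kbps

Propagation delay = 1100000 / 300000000 = 3.66667 ms.
Transmission budget = 15.7 − 3.66667 = 12.0333 ms.
R ≥ L / t_tx = 4500 bits / 0.0120333 s = 374 kbps.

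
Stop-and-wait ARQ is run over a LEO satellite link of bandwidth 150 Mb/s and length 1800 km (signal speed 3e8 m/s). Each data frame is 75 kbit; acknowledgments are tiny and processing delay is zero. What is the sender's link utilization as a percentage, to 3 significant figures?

4.00 %

t_tx = L/R = 75000/150000000 = 0.0005 s.
t_prop = 1800000/300000000 = 0.006 s; RTT = 0.012 s.
Cycle = t_tx + RTT = 0.0125 s.
Utilization = t_tx / cycle = 0.0005/0.0125 = 4.00 %.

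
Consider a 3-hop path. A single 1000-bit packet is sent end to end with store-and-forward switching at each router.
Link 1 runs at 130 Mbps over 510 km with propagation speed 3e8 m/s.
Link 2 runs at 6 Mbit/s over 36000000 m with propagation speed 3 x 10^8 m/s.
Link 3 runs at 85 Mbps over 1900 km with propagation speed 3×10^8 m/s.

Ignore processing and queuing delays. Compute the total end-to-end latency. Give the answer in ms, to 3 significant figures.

128 ms

Transmission delays (L/R per hop): 0.00769231, 0.166667, 0.0117647 ms; sum = 0.186124 ms.
Propagation delays (d/s per hop): 1.7, 120, 6.33333 ms; sum = 128.033 ms.
End-to-end = 128 ms.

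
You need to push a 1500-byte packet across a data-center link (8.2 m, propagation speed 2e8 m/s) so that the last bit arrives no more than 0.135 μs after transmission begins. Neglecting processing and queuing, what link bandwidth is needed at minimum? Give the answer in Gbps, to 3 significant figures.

128 Gbps

L = 12000 bits.
Propagation delay = 8.2 / 200000000 = 0.041 μs.
Transmission budget = 0.135 − 0.041 = 0.094 μs.
R ≥ L / t_tx = 12000 bits / 9.4e-08 s = 128 Gbps.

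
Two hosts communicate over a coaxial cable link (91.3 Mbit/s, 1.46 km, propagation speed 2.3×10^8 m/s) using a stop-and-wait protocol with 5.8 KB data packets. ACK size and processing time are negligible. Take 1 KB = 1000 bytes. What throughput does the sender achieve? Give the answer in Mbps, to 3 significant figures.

89.1 Mbps

t_tx = L/R = 46400/91300000 = 0.000508215 s.
t_prop = 1460/2.3e+08 = 6.34783e-06 s; RTT = 1.26957e-05 s.
Cycle = t_tx + RTT = 0.00052091 s.
Throughput = L / cycle = 46400 / 0.00052091 = 89.1 Mbps.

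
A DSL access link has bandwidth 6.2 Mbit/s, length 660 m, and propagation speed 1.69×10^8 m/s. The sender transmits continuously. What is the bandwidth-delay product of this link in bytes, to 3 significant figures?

3.03 bytes

Propagation delay = 660 / 169000000 = 3.90533e-06 s.
BDP = R × t_prop = 6200000 × 3.90533e-06 = 24.213 bits.
In bytes: 24.213/8 = 3.03 bytes.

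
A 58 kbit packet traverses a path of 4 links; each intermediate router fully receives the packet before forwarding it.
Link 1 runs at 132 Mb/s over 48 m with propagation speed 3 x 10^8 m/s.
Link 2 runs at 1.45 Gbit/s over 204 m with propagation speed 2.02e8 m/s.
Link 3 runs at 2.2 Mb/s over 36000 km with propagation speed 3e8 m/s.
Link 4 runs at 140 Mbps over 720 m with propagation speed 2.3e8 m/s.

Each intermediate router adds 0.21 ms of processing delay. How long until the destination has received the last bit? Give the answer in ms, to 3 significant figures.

148 ms

L = 58000 bits.
Transmission delays (L/R per hop): 0.439394, 0.04, 26.3636, 0.414286 ms; sum = 27.2573 ms.
Propagation delays (d/s per hop): 0.00016, 0.0010099, 120, 0.00313043 ms; sum = 120.004 ms.
Processing at 3 router(s): 3 × 0.21 ms = 0.63 ms.
End-to-end = 148 ms.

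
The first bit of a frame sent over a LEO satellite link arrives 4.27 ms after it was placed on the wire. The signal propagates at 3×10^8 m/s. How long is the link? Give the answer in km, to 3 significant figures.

d = s × t_prop = 300000000 × 0.00427 = 1280 km.

1280 km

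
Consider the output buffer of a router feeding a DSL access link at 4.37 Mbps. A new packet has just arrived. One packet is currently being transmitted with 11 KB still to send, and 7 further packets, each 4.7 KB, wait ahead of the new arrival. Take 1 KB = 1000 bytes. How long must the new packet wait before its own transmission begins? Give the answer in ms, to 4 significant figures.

Each queued packet: L/R = 37600/4370000 = 8.60412 ms.
7 queued → 60.2288 ms.
Plus remaining 88000 bits of current packet: 20.1373 ms.
Queuing delay = 80.37 ms.

80.37 ms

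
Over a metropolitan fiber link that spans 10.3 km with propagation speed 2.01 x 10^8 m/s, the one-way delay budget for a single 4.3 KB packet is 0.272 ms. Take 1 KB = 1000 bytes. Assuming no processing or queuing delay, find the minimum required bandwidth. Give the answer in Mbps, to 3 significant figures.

L = 34400 bits.
Propagation delay = 10300 / 2.01e+08 = 0.0512438 ms.
Transmission budget = 0.272 − 0.0512438 = 0.220756 ms.
R ≥ L / t_tx = 34400 bits / 0.000220756 s = 156 Mbps.

156 Mbps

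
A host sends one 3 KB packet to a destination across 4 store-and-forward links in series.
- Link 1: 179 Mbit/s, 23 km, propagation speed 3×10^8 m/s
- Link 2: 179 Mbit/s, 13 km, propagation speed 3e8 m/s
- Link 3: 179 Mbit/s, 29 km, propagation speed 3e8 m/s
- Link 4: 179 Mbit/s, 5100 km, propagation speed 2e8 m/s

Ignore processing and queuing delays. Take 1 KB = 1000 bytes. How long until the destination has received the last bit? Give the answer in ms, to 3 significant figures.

L = 24000 bits.
Transmission delay per hop = L/R = 24000/179000000 = 0.134078 ms; 4 hops → 0.536313 ms.
Propagation delays (d/s per hop): 0.0766667, 0.0433333, 0.0966667, 25.5 ms; sum = 25.7167 ms.
End-to-end = 26.3 ms.

26.3 ms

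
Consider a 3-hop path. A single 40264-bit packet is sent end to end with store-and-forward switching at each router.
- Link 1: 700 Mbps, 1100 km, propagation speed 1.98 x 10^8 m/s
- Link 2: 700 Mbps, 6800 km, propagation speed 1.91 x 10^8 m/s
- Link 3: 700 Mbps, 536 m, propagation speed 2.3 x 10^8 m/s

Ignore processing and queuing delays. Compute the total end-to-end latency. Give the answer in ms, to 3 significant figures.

Transmission delay per hop = L/R = 40264/700000000 = 0.05752 ms; 3 hops → 0.17256 ms.
Propagation delays (d/s per hop): 5.55556, 35.6021, 0.00233043 ms; sum = 41.16 ms.
End-to-end = 41.3 ms.

41.3 ms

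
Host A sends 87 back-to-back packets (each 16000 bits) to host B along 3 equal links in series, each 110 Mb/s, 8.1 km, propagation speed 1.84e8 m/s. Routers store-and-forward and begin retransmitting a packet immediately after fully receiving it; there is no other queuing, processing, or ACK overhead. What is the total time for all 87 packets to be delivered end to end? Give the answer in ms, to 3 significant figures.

Per-hop transmission t_tx = L/R = 16000/110000000 = 0.145455 ms.
Per-hop propagation t_prop = 8100/184000000 = 0.0440217 ms.
Pipeline fill: first packet needs 3·t_tx to clear all hops; remaining 86 packets each add one t_tx.
Total = (3+87-1)·t_tx + 3·t_prop = 89·0.145455 + 3·0.0440217 = 13.1 ms.

13.1 ms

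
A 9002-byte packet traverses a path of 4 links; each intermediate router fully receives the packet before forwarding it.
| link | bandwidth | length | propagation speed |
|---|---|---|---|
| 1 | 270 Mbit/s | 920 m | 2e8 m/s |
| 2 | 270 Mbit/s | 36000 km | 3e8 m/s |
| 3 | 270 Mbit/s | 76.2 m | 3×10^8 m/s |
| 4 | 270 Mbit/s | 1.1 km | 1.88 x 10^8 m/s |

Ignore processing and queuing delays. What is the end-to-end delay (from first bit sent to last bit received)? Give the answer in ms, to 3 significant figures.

121 ms

L = 9002 × 8 = 72016 bits.
Transmission delay per hop = L/R = 72016/270000000 = 0.266726 ms; 4 hops → 1.0669 ms.
Propagation delays (d/s per hop): 0.0046, 120, 0.000254, 0.00585106 ms; sum = 120.011 ms.
End-to-end = 121 ms.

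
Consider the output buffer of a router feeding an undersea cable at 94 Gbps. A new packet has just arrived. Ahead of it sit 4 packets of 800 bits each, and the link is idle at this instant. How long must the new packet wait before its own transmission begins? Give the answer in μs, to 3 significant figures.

0.0340 μs

Each queued packet: L/R = 800/94000000000 = 0.00851064 μs.
4 queued → 0.0340426 μs.
Queuing delay = 0.0340 μs.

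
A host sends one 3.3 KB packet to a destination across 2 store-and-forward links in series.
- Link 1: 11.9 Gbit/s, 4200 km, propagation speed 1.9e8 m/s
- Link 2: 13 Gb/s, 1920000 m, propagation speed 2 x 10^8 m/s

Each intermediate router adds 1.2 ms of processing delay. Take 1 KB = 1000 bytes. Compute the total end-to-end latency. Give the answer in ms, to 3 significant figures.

L = 26400 bits.
Transmission delays (L/R per hop): 0.00221849, 0.00203077 ms; sum = 0.00424926 ms.
Propagation delays (d/s per hop): 22.1053, 9.6 ms; sum = 31.7053 ms.
Processing at 1 router(s): 1 × 1.2 ms = 1.2 ms.
End-to-end = 32.9 ms.

32.9 ms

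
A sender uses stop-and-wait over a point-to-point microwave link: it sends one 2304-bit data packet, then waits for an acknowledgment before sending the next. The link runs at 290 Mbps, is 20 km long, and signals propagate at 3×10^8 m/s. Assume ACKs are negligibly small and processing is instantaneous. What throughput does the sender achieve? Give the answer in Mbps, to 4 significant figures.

16.31 Mbps

t_tx = L/R = 2304/290000000 = 7.94483e-06 s.
t_prop = 20000/300000000 = 6.66667e-05 s; RTT = 0.000133333 s.
Cycle = t_tx + RTT = 0.000141278 s.
Throughput = L / cycle = 2304 / 0.000141278 = 16.31 Mbps.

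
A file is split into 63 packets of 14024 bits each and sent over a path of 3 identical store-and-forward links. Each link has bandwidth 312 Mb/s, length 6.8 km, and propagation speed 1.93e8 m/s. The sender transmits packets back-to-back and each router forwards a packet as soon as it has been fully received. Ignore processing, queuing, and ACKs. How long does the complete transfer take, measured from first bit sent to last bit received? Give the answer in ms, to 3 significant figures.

3.03 ms

Per-hop transmission t_tx = L/R = 14024/312000000 = 0.0449487 ms.
Per-hop propagation t_prop = 6800/193000000 = 0.0352332 ms.
Pipeline fill: first packet needs 3·t_tx to clear all hops; remaining 62 packets each add one t_tx.
Total = (3+63-1)·t_tx + 3·t_prop = 65·0.0449487 + 3·0.0352332 = 3.03 ms.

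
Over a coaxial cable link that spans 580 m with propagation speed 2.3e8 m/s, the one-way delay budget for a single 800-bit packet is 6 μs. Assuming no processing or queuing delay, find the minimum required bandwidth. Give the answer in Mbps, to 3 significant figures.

Propagation delay = 580 / 2.3e+08 = 2.52174 μs.
Transmission budget = 6 − 2.52174 = 3.47826 μs.
R ≥ L / t_tx = 800 bits / 3.47826e-06 s = 230 Mbps.

230 Mbps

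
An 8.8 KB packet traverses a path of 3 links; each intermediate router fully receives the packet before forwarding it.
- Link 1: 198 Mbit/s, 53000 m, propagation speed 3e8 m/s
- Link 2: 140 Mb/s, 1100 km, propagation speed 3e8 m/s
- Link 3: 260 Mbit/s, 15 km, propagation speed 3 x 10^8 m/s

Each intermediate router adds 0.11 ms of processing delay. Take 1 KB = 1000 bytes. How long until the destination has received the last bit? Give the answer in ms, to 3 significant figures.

5.24 ms

L = 70400 bits.
Transmission delays (L/R per hop): 0.355556, 0.502857, 0.270769 ms; sum = 1.12918 ms.
Propagation delays (d/s per hop): 0.176667, 3.66667, 0.05 ms; sum = 3.89333 ms.
Processing at 2 router(s): 2 × 0.11 ms = 0.22 ms.
End-to-end = 5.24 ms.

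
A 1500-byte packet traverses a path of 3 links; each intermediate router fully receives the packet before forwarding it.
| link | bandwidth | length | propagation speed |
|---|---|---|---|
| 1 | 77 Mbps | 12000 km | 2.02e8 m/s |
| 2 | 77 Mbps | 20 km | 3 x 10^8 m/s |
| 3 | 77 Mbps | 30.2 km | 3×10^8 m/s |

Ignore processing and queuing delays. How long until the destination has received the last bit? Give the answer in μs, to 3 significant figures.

L = 1500 × 8 = 12000 bits.
Transmission delay per hop = L/R = 12000/77000000 = 155.844 μs; 3 hops → 467.532 μs.
Propagation delays (d/s per hop): 59405.9, 66.6667, 100.667 μs; sum = 59573.3 μs.
End-to-end = 60000 μs.

60000 μs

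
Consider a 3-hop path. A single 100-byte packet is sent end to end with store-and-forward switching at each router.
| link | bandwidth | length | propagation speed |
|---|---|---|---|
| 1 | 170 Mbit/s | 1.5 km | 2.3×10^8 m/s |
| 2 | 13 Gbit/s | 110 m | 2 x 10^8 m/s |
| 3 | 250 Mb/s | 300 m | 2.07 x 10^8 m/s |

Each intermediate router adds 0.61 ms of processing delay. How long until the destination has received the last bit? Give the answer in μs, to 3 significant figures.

1240 μs

L = 100 × 8 = 800 bits.
Transmission delays (L/R per hop): 4.70588, 0.0615385, 3.2 μs; sum = 7.96742 μs.
Propagation delays (d/s per hop): 6.52174, 0.55, 1.44928 μs; sum = 8.52101 μs.
Processing at 2 router(s): 2 × 0.61 ms = 1220 μs.
End-to-end = 1240 μs.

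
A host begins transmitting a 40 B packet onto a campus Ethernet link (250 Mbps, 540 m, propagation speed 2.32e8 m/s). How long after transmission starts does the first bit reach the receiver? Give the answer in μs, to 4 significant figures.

First bit experiences only propagation delay: d/s = 540/2.32e+08 = 2.328 μs.

2.328 μs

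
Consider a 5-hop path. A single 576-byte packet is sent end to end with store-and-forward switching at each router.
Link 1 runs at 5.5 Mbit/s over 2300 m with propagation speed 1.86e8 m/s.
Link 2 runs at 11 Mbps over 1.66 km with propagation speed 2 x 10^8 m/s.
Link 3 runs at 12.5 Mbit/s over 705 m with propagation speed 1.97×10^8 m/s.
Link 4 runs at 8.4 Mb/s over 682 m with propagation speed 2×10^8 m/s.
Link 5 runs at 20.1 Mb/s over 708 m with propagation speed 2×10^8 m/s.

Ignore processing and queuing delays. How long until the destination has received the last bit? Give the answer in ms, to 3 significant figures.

L = 576 × 8 = 4608 bits.
Transmission delays (L/R per hop): 0.837818, 0.418909, 0.36864, 0.548571, 0.229254 ms; sum = 2.40319 ms.
Propagation delays (d/s per hop): 0.0123656, 0.0083, 0.00357868, 0.00341, 0.00354 ms; sum = 0.0311943 ms.
End-to-end = 2.43 ms.

2.43 ms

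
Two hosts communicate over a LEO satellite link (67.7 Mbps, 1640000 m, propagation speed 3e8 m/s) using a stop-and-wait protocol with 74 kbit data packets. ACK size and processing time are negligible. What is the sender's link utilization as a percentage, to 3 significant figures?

t_tx = L/R = 74000/67700000 = 0.00109306 s.
t_prop = 1640000/300000000 = 0.00546667 s; RTT = 0.0109333 s.
Cycle = t_tx + RTT = 0.0120264 s.
Utilization = t_tx / cycle = 0.00109306/0.0120264 = 9.09 %.

9.09 %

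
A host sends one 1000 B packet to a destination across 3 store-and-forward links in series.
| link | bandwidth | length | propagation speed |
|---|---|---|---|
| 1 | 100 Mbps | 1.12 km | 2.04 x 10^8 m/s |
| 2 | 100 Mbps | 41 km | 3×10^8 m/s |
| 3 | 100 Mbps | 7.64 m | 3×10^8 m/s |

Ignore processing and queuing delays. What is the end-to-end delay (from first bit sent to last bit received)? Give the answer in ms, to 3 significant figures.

0.382 ms

L = 1000 × 8 = 8000 bits.
Transmission delay per hop = L/R = 8000/100000000 = 0.08 ms; 3 hops → 0.24 ms.
Propagation delays (d/s per hop): 0.0054902, 0.136667, 2.54667e-05 ms; sum = 0.142182 ms.
End-to-end = 0.382 ms.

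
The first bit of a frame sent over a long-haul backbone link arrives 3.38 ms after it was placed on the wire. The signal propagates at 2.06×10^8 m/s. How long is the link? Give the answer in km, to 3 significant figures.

d = s × t_prop = 206000000 × 0.00338 = 696 km.

696 km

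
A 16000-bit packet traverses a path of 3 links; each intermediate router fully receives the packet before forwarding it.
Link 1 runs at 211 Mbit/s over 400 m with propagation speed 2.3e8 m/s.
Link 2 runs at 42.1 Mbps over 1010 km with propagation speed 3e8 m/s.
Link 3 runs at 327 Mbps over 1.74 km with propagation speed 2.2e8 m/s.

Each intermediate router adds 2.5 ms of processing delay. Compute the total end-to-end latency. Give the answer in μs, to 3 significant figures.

Transmission delays (L/R per hop): 75.8294, 380.048, 48.9297 μs; sum = 504.807 μs.
Propagation delays (d/s per hop): 1.73913, 3366.67, 7.90909 μs; sum = 3376.31 μs.
Processing at 2 router(s): 2 × 2.5 ms = 5000 μs.
End-to-end = 8880 μs.

8880 μs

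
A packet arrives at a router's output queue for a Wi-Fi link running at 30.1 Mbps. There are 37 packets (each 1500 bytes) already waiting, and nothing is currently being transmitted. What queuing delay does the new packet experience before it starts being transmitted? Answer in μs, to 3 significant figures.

14800 μs

Each queued packet: L/R = 12000/30100000 = 398.671 μs.
37 queued → 14750.8 μs.
Queuing delay = 14800 μs.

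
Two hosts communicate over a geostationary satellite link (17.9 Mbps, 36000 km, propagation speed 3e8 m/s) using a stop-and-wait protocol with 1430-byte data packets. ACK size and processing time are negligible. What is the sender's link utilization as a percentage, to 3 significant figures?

0.266 %

t_tx = L/R = 11440/17900000 = 0.000639106 s.
t_prop = 36000000/300000000 = 0.12 s; RTT = 0.24 s.
Cycle = t_tx + RTT = 0.240639 s.
Utilization = t_tx / cycle = 0.000639106/0.240639 = 0.266 %.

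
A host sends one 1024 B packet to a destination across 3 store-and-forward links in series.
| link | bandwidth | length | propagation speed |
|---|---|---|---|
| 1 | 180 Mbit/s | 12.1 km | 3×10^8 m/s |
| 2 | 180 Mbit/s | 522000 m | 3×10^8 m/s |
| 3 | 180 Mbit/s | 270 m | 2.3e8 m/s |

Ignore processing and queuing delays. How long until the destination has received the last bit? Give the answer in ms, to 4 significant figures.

1.918 ms

L = 1024 × 8 = 8192 bits.
Transmission delay per hop = L/R = 8192/180000000 = 0.0455111 ms; 3 hops → 0.136533 ms.
Propagation delays (d/s per hop): 0.0403333, 1.74, 0.00117391 ms; sum = 1.78151 ms.
End-to-end = 1.918 ms.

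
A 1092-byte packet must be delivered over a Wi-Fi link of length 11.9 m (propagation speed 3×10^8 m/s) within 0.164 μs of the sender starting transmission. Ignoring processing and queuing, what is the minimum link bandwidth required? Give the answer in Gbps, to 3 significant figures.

70.3 Gbps

L = 8736 bits.
Propagation delay = 11.9 / 300000000 = 0.0396667 μs.
Transmission budget = 0.164 − 0.0396667 = 0.124333 μs.
R ≥ L / t_tx = 8736 bits / 1.24333e-07 s = 70.3 Gbps.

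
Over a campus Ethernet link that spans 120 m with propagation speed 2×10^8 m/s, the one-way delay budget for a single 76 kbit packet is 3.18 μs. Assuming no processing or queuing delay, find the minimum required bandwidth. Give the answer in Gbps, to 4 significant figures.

Propagation delay = 120 / 200000000 = 0.6 μs.
Transmission budget = 3.18 − 0.6 = 2.58 μs.
R ≥ L / t_tx = 76000 bits / 2.58e-06 s = 29.46 Gbps.

29.46 Gbps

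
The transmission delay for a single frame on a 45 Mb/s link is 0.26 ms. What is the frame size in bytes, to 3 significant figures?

L = R × t_tx = 45000000 b/s × 0.00026 s = 11700 bits.
In bytes: 11700 / 8 = 1460 bytes.

1460 bytes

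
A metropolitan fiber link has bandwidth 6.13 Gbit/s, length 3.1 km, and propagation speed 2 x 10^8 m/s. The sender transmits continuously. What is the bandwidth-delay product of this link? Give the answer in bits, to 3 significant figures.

Propagation delay = 3100 / 200000000 = 1.55e-05 s.
BDP = R × t_prop = 6130000000 × 1.55e-05 = 95015 bits.

95000 bits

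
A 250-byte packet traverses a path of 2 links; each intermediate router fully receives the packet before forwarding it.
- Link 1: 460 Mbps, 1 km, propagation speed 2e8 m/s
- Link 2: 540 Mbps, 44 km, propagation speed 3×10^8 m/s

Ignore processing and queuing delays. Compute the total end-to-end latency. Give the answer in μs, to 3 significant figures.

L = 250 × 8 = 2000 bits.
Transmission delays (L/R per hop): 4.34783, 3.7037 μs; sum = 8.05153 μs.
Propagation delays (d/s per hop): 5, 146.667 μs; sum = 151.667 μs.
End-to-end = 160 μs.

160 μs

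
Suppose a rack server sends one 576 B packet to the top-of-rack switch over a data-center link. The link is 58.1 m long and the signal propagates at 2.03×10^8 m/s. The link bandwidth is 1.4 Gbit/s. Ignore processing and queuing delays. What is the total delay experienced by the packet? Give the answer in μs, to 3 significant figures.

L = 576 × 8 = 4608 bits.
Transmission delay = L/R = 4608 / 1400000000 = 3.29143 μs.
Propagation delay = d/s = 58.1 m / 2.03e+08 m/s = 0.286207 μs.
Total = 3.58 μs.

3.58 μs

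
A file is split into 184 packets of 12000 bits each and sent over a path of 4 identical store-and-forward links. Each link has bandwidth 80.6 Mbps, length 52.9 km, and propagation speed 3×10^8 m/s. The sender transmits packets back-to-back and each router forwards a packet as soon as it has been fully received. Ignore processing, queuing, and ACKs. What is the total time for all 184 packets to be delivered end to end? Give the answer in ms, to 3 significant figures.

28.5 ms

Per-hop transmission t_tx = L/R = 12000/80600000 = 0.148883 ms.
Per-hop propagation t_prop = 52900/300000000 = 0.176333 ms.
Pipeline fill: first packet needs 4·t_tx to clear all hops; remaining 183 packets each add one t_tx.
Total = (4+184-1)·t_tx + 4·t_prop = 187·0.148883 + 4·0.176333 = 28.5 ms.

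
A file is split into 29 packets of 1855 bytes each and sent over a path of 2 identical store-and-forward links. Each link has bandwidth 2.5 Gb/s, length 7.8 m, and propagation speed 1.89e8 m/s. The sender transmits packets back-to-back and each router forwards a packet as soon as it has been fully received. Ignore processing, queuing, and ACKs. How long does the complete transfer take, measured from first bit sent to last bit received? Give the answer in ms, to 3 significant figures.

0.178 ms

Per-hop transmission t_tx = L/R = 14840/2500000000 = 0.005936 ms.
Per-hop propagation t_prop = 7.8/189000000 = 4.12698e-05 ms.
Pipeline fill: first packet needs 2·t_tx to clear all hops; remaining 28 packets each add one t_tx.
Total = (2+29-1)·t_tx + 2·t_prop = 30·0.005936 + 2·4.12698e-05 = 0.178 ms.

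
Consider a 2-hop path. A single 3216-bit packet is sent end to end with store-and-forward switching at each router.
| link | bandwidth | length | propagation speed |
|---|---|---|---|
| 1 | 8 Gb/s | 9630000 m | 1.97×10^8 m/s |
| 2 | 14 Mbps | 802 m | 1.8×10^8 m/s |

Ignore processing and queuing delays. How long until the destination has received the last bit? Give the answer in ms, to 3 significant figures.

49.1 ms

Transmission delays (L/R per hop): 0.000402, 0.229714 ms; sum = 0.230116 ms.
Propagation delays (d/s per hop): 48.8832, 0.00445556 ms; sum = 48.8877 ms.
End-to-end = 49.1 ms.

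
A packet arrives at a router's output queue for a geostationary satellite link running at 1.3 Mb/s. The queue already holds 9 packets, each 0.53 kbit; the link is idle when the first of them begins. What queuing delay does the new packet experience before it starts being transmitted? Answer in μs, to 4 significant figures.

3669 μs

Each queued packet: L/R = 530/1300000 = 407.692 μs.
9 queued → 3669.23 μs.
Queuing delay = 3669 μs.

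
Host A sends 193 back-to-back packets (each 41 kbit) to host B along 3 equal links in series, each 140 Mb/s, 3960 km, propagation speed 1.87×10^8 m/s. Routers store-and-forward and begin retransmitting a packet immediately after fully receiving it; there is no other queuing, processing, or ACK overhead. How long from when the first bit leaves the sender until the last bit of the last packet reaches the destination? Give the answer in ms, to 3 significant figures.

Per-hop transmission t_tx = L/R = 41000/140000000 = 0.292857 ms.
Per-hop propagation t_prop = 3960000/187000000 = 21.1765 ms.
Pipeline fill: first packet needs 3·t_tx to clear all hops; remaining 192 packets each add one t_tx.
Total = (3+193-1)·t_tx + 3·t_prop = 195·0.292857 + 3·21.1765 = 121 ms.

121 ms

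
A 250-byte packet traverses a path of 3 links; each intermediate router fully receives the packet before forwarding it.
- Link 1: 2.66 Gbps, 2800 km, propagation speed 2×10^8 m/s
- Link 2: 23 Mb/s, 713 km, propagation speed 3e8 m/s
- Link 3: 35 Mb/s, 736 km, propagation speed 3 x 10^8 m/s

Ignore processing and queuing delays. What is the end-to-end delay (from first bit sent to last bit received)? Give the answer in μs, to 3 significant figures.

L = 250 × 8 = 2000 bits.
Transmission delays (L/R per hop): 0.75188, 86.9565, 57.1429 μs; sum = 144.851 μs.
Propagation delays (d/s per hop): 14000, 2376.67, 2453.33 μs; sum = 18830 μs.
End-to-end = 19000 μs.

19000 μs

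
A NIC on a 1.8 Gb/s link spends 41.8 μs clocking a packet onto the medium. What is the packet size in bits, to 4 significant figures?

75240 bits

L = R × t_tx = 1800000000 b/s × 4.18e-05 s = 75240 bits.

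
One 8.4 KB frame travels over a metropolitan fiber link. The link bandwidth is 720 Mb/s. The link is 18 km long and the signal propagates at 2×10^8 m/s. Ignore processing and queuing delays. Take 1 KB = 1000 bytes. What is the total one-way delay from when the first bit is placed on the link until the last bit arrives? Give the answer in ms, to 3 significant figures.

0.183 ms

L = 67200 bits.
Transmission delay = L/R = 67200 / 720000000 = 0.0933333 ms.
Propagation delay = d/s = 18000 m / 200000000 m/s = 0.09 ms.
Total = 0.183 ms.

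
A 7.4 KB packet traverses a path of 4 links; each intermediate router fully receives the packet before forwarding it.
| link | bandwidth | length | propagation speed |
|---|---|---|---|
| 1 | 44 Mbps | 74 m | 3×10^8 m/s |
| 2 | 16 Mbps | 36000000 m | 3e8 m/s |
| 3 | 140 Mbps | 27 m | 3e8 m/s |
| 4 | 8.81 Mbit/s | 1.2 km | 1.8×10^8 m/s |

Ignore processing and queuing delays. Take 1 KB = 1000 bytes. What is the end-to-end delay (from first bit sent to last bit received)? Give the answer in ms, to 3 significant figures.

132 ms

L = 59200 bits.
Transmission delays (L/R per hop): 1.34545, 3.7, 0.422857, 6.71964 ms; sum = 12.1879 ms.
Propagation delays (d/s per hop): 0.000246667, 120, 9e-05, 0.00666667 ms; sum = 120.007 ms.
End-to-end = 132 ms.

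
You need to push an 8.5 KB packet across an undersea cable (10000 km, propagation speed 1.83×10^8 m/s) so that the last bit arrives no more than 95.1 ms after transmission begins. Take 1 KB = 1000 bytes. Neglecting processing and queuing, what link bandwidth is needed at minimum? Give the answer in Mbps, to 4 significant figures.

L = 68000 bits.
Propagation delay = 10000000 / 183000000 = 54.6448 ms.
Transmission budget = 95.1 − 54.6448 = 40.4552 ms.
R ≥ L / t_tx = 68000 bits / 0.0404552 s = 1.681 Mbps.

1.681 Mbps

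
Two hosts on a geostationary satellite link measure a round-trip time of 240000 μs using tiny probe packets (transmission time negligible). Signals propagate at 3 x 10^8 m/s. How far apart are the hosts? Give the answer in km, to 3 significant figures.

36000 km

One-way propagation = RTT/2 = 120000 μs.
d = s × t = 300000000 × 0.12 = 36000 km.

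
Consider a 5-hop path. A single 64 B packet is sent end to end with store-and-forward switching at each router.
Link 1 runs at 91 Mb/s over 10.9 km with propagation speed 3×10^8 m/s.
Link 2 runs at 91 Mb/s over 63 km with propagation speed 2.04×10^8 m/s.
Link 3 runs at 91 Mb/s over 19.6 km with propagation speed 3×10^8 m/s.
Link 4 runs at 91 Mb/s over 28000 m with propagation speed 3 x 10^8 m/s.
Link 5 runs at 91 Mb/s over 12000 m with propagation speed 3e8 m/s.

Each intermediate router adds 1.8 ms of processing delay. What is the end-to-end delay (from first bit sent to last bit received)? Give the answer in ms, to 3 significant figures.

7.77 ms

L = 64 × 8 = 512 bits.
Transmission delay per hop = L/R = 512/91000000 = 0.00562637 ms; 5 hops → 0.0281319 ms.
Propagation delays (d/s per hop): 0.0363333, 0.308824, 0.0653333, 0.0933333, 0.04 ms; sum = 0.543824 ms.
Processing at 4 router(s): 4 × 1.8 ms = 7.2 ms.
End-to-end = 7.77 ms.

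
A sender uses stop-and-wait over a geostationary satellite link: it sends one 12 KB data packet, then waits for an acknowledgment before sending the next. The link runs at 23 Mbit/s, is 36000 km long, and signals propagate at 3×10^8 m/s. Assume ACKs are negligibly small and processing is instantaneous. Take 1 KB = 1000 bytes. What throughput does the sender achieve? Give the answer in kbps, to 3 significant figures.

393 kbps

t_tx = L/R = 96000/23000000 = 0.00417391 s.
t_prop = 36000000/300000000 = 0.12 s; RTT = 0.24 s.
Cycle = t_tx + RTT = 0.244174 s.
Throughput = L / cycle = 96000 / 0.244174 = 393 kbps.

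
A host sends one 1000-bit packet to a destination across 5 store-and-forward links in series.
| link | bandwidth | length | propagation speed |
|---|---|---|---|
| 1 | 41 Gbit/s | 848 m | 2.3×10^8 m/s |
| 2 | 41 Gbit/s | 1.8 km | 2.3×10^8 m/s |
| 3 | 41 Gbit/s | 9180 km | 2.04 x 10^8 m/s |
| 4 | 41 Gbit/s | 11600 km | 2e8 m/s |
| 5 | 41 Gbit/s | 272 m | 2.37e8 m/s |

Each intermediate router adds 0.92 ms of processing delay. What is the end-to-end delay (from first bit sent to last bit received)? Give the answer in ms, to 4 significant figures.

Transmission delay per hop = L/R = 1000/41000000000 = 2.43902e-05 ms; 5 hops → 0.000121951 ms.
Propagation delays (d/s per hop): 0.00368696, 0.00782609, 45, 58, 0.00114768 ms; sum = 103.013 ms.
Processing at 4 router(s): 4 × 0.92 ms = 3.68 ms.
End-to-end = 106.7 ms.

106.7 ms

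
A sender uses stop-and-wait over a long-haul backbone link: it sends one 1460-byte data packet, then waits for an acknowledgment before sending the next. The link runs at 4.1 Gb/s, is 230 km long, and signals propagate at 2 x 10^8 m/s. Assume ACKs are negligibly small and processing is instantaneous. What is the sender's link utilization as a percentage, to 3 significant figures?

t_tx = L/R = 11680/4.1e+09 = 2.84878e-06 s.
t_prop = 230000/200000000 = 0.00115 s; RTT = 0.0023 s.
Cycle = t_tx + RTT = 0.00230285 s.
Utilization = t_tx / cycle = 2.84878e-06/0.00230285 = 0.124 %.

0.124 %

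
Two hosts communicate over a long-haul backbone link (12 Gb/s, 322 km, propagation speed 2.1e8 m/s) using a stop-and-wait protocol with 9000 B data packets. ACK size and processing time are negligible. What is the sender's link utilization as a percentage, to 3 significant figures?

0.195 %

t_tx = L/R = 72000/12000000000 = 6e-06 s.
t_prop = 322000/210000000 = 0.00153333 s; RTT = 0.00306667 s.
Cycle = t_tx + RTT = 0.00307267 s.
Utilization = t_tx / cycle = 6e-06/0.00307267 = 0.195 %.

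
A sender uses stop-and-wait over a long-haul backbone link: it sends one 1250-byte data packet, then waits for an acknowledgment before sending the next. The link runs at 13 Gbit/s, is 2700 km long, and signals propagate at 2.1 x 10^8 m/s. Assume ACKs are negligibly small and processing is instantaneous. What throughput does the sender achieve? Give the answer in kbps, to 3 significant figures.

t_tx = L/R = 10000/13000000000 = 7.69231e-07 s.
t_prop = 2700000/210000000 = 0.0128571 s; RTT = 0.0257143 s.
Cycle = t_tx + RTT = 0.0257151 s.
Throughput = L / cycle = 10000 / 0.0257151 = 389 kbps.

389 kbps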